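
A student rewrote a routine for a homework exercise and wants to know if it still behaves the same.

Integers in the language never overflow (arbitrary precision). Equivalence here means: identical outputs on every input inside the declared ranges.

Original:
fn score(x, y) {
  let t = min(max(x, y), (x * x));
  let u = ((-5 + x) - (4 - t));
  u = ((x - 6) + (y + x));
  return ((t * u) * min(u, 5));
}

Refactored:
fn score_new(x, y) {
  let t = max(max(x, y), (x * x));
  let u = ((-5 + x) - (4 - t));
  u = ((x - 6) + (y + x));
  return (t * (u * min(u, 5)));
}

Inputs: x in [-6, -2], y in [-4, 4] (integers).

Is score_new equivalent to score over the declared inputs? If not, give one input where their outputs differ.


Not equivalent: x=-6, y=-4 separates them (-1936 vs 17424).
score: t becomes -4; next u becomes -19; next u becomes -22; next final value -1936
score_new: t becomes 36; next u becomes 21; next u becomes -22; next final value 17424
verdict: not equivalent; witness: x=-6, y=-4


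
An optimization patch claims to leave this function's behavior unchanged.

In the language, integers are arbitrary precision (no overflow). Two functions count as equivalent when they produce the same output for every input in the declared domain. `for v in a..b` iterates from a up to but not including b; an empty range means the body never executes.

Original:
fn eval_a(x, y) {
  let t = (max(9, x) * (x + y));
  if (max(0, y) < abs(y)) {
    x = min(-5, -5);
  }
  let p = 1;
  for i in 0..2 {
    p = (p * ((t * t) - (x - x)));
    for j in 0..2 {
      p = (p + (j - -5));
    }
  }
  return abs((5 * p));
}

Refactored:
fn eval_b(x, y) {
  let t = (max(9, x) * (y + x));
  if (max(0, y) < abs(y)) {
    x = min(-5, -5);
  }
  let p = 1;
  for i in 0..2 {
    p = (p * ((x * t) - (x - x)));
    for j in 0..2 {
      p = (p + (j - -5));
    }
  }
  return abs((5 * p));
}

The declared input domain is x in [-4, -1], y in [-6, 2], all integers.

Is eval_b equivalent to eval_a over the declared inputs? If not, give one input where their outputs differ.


On input x=-4, y=-6, eval_a returns 328495555 while eval_b returns 1037305.
verdict: not equivalent; witness: x=-4, y=-6


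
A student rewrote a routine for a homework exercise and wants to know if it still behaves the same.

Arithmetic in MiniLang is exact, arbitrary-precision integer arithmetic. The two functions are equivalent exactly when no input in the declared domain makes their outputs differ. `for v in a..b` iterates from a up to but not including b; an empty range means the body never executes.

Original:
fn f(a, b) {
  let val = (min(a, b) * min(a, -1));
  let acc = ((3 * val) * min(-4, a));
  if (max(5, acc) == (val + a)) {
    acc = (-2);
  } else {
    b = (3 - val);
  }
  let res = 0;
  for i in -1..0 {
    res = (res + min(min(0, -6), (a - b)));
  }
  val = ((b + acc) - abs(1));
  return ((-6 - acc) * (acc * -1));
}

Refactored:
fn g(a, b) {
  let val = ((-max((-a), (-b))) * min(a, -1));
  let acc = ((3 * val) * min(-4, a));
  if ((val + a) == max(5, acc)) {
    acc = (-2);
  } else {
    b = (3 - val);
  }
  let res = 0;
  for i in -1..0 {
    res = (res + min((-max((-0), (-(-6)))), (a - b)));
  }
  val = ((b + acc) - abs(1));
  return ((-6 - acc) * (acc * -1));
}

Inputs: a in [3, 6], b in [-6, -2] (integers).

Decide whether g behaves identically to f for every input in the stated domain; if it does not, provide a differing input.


Although min/max/abs usage differs, 20/20 inputs agree.
verdict: equivalent


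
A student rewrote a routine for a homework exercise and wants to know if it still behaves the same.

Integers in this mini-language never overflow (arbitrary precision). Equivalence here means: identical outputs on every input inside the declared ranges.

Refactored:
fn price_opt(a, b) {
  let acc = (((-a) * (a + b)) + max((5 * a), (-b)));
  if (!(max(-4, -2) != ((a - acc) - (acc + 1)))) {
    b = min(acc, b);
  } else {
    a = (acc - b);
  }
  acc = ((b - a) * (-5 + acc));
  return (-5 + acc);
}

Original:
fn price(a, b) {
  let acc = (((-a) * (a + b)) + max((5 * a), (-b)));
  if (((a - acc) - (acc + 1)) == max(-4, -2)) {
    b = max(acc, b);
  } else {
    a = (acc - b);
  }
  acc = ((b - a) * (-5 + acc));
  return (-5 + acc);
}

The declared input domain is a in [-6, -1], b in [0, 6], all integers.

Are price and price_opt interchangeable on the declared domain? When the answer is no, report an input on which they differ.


Evaluate both at a=-3, b=4.
price: acc=-1, then (((a - acc) - (acc + 1)) == max(-4, -2)) is true, then b=4, then acc=-42, then returns -47
price_opt: acc=-1, then (!(max(-4, -2) != ((a - acc) - (acc + 1)))) is true, then b=-1, then acc=-12, then returns -17
-47 != -17, so the rewrite changes behavior.
verdict: not equivalent; witness: a=-3, b=4


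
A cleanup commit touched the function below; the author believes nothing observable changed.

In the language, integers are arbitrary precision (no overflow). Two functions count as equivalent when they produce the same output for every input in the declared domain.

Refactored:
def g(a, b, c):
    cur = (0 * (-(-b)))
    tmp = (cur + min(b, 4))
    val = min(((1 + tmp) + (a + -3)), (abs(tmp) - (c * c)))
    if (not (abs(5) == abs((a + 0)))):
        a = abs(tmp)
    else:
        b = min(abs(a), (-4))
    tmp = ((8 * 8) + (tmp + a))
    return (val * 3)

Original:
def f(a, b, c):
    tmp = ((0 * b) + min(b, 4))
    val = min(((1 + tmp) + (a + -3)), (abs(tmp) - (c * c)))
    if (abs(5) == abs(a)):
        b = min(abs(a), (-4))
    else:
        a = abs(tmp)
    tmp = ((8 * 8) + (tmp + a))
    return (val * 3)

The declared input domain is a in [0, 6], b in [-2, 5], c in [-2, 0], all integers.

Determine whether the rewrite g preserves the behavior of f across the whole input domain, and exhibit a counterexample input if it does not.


Although constant usage differs, and boolean connective usage differs, and local variable names differ, and arithmetic usage differs, and statement counts differ, 168/168 inputs agree.
verdict: equivalent


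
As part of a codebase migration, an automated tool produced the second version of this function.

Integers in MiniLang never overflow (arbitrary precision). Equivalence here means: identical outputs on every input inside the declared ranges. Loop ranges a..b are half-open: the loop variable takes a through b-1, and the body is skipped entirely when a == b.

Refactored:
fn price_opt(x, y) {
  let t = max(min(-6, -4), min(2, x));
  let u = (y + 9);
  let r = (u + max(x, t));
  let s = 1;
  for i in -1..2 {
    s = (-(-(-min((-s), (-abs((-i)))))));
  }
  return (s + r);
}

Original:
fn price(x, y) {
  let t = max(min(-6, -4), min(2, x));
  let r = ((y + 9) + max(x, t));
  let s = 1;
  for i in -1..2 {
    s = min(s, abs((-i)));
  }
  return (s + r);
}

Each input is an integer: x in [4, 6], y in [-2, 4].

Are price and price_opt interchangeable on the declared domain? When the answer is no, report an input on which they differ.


At x=4, y=-2: price gives 11, price_opt gives 12.
verdict: not equivalent; witness: x=4, y=-2


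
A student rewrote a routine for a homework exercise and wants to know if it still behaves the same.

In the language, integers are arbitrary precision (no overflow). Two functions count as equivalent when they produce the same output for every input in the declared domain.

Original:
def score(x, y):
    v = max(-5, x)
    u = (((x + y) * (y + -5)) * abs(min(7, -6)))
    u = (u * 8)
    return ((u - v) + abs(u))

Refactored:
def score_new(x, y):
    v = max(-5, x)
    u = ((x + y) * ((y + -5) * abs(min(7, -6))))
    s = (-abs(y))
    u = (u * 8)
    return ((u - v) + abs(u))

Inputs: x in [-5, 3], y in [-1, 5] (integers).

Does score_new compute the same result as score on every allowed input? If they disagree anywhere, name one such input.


The two versions differ — the changes include min/max/abs usage differs; local variable names differ; statement counts differ.
Tracing x=2, y=0: score: v := 2 | u := -60 | u := -480 | result -2 | score_new: v := 2 | u := -60 | s := 0 | u := -480 | result -2 — matching result -2.
Every one of the 63 inputs gives matching results.
verdict: equivalent


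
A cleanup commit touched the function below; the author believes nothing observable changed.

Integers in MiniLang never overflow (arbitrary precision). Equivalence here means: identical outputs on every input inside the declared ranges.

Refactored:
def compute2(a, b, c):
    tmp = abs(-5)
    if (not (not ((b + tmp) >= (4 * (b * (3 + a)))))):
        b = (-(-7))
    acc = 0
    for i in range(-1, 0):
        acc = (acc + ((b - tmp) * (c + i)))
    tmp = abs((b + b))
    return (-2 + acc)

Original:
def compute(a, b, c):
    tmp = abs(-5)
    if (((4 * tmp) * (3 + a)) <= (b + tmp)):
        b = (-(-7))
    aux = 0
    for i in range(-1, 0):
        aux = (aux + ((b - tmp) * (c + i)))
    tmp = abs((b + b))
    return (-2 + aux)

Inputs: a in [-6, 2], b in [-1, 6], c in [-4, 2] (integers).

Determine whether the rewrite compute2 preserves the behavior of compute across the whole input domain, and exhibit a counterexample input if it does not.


These are not equivalent — on a=-6, b=-1, c=-4 the outputs split (-12 vs 28).
compute: tmp=5, then (((4 * tmp) * (3 + a)) <= (b + tmp)) is true, then b=7, then aux=0, then (i=-1), then aux=-10, then tmp=14, then returns -12
compute2: tmp=5, then (not (not ((b + tmp) >= (4 * (b * (3 + a)))))) is false, then acc=0, then (i=-1), then acc=30, then tmp=2, then returns 28
verdict: not equivalent; witness: a=-6, b=-1, c=-4


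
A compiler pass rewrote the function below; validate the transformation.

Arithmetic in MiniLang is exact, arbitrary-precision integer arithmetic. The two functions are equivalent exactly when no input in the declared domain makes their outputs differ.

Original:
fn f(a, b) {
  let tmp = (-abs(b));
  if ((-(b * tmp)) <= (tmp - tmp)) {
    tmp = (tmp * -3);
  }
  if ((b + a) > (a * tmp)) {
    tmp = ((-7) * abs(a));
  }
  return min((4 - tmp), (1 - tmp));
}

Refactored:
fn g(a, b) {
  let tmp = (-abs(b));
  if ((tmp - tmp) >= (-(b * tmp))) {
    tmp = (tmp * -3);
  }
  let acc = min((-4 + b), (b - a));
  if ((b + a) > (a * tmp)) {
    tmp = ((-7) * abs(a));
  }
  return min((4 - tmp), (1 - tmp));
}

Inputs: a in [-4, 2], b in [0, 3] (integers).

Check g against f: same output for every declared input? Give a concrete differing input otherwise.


Differences: statement counts differ; constant usage differs; local variable names differ; min/max/abs usage differs; arithmetic usage differs; comparison usage differs — yet all 28 inputs agree.
verdict: equivalent


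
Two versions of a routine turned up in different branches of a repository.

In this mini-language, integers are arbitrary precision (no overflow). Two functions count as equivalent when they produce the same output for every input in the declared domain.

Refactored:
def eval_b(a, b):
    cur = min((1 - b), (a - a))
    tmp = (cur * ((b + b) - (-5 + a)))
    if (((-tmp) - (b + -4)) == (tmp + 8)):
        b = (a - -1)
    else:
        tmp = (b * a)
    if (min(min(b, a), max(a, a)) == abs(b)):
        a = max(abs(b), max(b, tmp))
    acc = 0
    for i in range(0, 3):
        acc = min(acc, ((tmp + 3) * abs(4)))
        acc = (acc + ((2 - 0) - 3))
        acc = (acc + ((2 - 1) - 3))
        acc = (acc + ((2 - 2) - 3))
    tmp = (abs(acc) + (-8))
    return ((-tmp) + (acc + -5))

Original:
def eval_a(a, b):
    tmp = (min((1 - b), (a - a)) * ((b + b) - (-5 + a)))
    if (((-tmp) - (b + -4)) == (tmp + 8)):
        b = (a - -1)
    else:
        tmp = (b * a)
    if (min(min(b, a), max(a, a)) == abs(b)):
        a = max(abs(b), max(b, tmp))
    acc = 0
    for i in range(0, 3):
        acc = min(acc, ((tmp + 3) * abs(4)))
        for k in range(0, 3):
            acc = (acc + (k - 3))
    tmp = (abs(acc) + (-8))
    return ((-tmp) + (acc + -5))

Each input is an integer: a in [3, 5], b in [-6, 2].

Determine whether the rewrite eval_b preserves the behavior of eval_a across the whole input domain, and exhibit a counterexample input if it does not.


Equivalent — the differences include local variable names differ; arithmetic usage differs; statement counts differ; constant usage differs; loop structure differs, yet no declared input distinguishes the two.
As a probe, take a=5, b=-2: eval_a runs tmp := 0 | (((-tmp) - (b + -4)) == (tmp + 8)): false | tmp := -10 | (min(min(b, a), max(a, a)) == abs(b)): false | acc := 0 | iter i=0: | acc := -28 | iter k=0: | acc := -31 | iter k=1: | acc := -33 | iter k=2: | acc := -34 | iter i=1: | acc := -34 | iter k=0: | acc := -37 | iter k=1: | acc := -39 | iter k=2: | acc := -40 | iter i=2: | acc := -40 | iter k=0: | acc := -43 | iter k=1: | acc := -45 | iter k=2: | acc := -46 | tmp := 38 | result -89; eval_b runs cur := 0 | tmp := 0 | (((-tmp) - (b + -4)) == (tmp + 8)): false | tmp := -10 | (min(min(b, a), max(a, a)) == abs(b)): false | acc := 0 | iter i=0: | acc := -28 | acc := -29 | acc := -31 | acc := -34 | iter i=1: | acc := -34 | acc := -35 | acc := -37 | acc := -40 | iter i=2: | acc := -40 | acc := -41 | acc := -43 | acc := -46 | tmp := 38 | result -89; both end at -89.
Every one of the 27 inputs gives matching results.
verdict: equivalent


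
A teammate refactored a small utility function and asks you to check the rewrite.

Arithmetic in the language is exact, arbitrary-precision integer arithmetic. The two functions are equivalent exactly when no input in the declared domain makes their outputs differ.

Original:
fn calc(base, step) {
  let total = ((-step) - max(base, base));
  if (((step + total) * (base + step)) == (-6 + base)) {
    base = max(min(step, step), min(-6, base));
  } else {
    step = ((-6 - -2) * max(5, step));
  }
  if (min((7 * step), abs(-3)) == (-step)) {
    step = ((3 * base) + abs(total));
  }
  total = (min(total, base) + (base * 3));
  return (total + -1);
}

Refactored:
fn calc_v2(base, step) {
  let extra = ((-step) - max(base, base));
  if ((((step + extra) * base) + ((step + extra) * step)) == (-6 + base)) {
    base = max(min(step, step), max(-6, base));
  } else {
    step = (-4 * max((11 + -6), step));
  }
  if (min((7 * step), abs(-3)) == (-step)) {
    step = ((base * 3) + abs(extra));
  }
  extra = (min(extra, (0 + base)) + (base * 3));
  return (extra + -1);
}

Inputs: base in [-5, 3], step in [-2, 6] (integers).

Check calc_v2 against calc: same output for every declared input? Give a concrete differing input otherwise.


These are not equivalent — on base=2, step=0 the outputs split (-3 vs 3).
calc: total = -2; (((step + total) * (base + step)) == (-6 + base)) -> true; base = 0; (min((7 * step), abs(-3)) == (-step)) -> true; step = 2; total = -2; return -3
calc_v2: extra = -2; ((((step + extra) * base) + ((step + extra) * step)) == (-6 + base)) -> true; base = 2; (min((7 * step), abs(-3)) == (-step)) -> true; step = 8; extra = 4; return 3
verdict: not equivalent; witness: base=2, step=0


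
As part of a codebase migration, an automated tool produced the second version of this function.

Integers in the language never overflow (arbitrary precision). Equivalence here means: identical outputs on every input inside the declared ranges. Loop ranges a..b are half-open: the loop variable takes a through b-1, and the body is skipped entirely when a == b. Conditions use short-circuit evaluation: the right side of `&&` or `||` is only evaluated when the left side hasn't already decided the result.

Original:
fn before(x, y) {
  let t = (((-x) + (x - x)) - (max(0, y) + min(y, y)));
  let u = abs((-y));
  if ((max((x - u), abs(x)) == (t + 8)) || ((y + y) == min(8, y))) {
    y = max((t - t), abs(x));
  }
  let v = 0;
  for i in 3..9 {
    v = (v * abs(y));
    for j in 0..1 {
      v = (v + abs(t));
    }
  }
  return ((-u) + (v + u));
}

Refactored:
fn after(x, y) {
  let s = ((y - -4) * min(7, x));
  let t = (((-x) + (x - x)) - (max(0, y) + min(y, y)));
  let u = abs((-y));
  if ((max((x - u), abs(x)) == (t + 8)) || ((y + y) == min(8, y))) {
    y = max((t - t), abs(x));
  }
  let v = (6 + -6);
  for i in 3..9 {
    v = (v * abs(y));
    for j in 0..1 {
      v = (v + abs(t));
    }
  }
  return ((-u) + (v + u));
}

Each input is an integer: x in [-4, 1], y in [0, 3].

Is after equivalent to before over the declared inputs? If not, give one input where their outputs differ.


This is a faithful refactor — constant usage differs; and statement counts differ; and local variable names differ; and arithmetic usage differs; and min/max/abs usage differs, but the computed results match everywhere.
Spot check at x=-1, y=1 — before: t=-1, then u=1, then ((max((x - u), abs(x)) == (t + 8)) || ((y + y) == min(8, y))) is false, then v=0, then (i=3), then v=0, then (j=0), then v=1, then (i=4), then v=1, then (j=0), then v=2, then (i=5), then v=2, then (j=0), then v=3, then (i=6), then v=3, then (j=0), then v=4, then (i=7), then v=4, then (j=0), then v=5, then (i=8), then v=5, then (j=0), then v=6, then returns 6. after: s=-5, then t=-1, then u=1, then ((max((x - u), abs(x)) == (t + 8)) || ((y + y) == min(8, y))) is false, then v=0, then (i=3), then v=0, then (j=0), then v=1, then (i=4), then v=1, then (j=0), then v=2, then (i=5), then v=2, then (j=0), then v=3, then (i=6), then v=3, then (j=0), then v=4, then (i=7), then v=4, then (j=0), then v=5, then (i=8), then v=5, then (j=0), then v=6, then returns 6. Both give 6.
Every one of the 24 inputs gives matching results.
verdict: equivalent


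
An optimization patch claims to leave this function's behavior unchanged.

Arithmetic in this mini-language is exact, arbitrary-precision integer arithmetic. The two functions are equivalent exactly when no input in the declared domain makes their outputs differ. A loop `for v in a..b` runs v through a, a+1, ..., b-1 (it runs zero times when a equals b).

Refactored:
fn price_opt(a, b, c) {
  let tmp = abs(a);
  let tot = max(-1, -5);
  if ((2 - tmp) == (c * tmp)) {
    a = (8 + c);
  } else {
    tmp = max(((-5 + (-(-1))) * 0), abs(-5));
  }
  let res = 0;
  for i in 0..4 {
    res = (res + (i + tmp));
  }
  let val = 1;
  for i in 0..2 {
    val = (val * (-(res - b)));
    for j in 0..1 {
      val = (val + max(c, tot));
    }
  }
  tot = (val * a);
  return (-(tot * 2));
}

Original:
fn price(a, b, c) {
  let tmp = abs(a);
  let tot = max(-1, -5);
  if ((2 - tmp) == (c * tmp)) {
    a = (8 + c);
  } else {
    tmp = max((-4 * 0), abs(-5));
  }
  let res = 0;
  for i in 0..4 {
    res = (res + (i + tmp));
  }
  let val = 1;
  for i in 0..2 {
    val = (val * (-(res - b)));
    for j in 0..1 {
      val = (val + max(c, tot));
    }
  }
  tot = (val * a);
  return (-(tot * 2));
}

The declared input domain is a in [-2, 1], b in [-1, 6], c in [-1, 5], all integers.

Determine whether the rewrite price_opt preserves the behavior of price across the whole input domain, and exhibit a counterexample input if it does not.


Differences: constant usage differs; arithmetic usage differs — yet all 224 inputs agree.
verdict: equivalent


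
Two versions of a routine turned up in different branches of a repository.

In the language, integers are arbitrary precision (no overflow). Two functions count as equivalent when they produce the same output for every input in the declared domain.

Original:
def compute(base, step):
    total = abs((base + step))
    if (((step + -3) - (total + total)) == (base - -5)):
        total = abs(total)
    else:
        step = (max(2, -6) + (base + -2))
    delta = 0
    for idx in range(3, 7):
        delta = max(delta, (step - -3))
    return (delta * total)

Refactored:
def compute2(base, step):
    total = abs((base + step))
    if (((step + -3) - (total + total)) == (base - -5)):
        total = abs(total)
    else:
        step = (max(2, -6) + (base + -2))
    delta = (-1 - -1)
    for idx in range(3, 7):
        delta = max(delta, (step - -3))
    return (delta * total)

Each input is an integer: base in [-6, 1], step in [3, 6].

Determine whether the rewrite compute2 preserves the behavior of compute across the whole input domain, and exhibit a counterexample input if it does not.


This is a faithful refactor — arithmetic usage differs, and constant usage differs, but the computed results match everywhere.
As a probe, take base=-5, step=4: compute runs total = 1; (((step + -3) - (total + total)) == (base - -5)) -> false; step = -5; delta = 0; [idx=3]; delta = 0; [idx=4]; delta = 0; [idx=5]; delta = 0; [idx=6]; delta = 0; return 0; compute2 runs total = 1; (((step + -3) - (total + total)) == (base - -5)) -> false; step = -5; delta = 0; [idx=3]; delta = 0; [idx=4]; delta = 0; [idx=5]; delta = 0; [idx=6]; delta = 0; return 0; both end at 0.
An exhaustive pass over the 32 declared inputs shows identical outputs.
verdict: equivalent


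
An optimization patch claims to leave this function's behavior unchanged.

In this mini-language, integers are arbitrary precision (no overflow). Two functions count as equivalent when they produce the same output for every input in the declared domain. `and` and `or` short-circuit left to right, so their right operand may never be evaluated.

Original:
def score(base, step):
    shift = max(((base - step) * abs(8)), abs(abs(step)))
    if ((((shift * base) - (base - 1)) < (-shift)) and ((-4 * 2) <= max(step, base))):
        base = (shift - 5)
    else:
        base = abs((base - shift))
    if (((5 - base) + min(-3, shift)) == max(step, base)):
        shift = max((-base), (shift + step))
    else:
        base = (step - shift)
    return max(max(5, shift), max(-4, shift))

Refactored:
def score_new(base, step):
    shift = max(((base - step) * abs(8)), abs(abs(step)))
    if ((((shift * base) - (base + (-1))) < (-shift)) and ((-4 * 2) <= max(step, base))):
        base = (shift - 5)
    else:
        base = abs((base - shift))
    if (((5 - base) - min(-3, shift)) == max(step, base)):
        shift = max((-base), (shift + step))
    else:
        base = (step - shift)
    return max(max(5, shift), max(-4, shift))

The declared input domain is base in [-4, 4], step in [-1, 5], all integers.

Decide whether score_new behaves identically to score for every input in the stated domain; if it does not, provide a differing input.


Consider the input base=-1, step=3.
score: shift=3, then ((((shift * base) - (base - 1)) < (-shift)) and ((-4 * 2) <= max(step, base))) is false, then base=4, then (((5 - base) + min(-3, shift)) == max(step, base)) is false, then base=0, then returns 5
score_new: shift=3, then ((((shift * base) - (base + (-1))) < (-shift)) and ((-4 * 2) <= max(step, base))) is false, then base=4, then (((5 - base) - min(-3, shift)) == max(step, base)) is true, then shift=6, then returns 6
5 vs 6 — the two versions disagree here.
verdict: not equivalent; witness: base=-1, step=3


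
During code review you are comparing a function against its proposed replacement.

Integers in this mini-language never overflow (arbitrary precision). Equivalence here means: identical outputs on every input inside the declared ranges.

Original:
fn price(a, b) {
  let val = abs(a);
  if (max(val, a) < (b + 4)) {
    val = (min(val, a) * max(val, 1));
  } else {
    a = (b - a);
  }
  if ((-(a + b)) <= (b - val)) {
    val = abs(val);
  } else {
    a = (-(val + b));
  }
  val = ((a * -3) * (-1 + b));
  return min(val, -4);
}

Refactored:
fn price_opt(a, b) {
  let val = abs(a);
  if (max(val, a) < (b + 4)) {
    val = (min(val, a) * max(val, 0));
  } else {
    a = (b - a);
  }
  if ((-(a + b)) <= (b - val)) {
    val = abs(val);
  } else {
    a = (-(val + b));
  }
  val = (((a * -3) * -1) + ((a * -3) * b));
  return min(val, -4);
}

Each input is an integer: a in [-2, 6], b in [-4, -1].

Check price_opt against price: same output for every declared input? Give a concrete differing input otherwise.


Equivalent. Although `1` became `0`, no input in the stated domain can expose it.
Sweeping the whole domain (36 inputs) finds no disagreement.
Spot check at a=0, b=-1 — price: val := 0 | (max(val, a) < (b + 4)): true | val := 0 | ((-(a + b)) <= (b - val)): false | a := 1 | val := 6 | result -4. price_opt: val := 0 | (max(val, a) < (b + 4)): true | val := 0 | ((-(a + b)) <= (b - val)): false | a := 1 | val := 6 | result -4. Both give -4.
verdict: equivalent


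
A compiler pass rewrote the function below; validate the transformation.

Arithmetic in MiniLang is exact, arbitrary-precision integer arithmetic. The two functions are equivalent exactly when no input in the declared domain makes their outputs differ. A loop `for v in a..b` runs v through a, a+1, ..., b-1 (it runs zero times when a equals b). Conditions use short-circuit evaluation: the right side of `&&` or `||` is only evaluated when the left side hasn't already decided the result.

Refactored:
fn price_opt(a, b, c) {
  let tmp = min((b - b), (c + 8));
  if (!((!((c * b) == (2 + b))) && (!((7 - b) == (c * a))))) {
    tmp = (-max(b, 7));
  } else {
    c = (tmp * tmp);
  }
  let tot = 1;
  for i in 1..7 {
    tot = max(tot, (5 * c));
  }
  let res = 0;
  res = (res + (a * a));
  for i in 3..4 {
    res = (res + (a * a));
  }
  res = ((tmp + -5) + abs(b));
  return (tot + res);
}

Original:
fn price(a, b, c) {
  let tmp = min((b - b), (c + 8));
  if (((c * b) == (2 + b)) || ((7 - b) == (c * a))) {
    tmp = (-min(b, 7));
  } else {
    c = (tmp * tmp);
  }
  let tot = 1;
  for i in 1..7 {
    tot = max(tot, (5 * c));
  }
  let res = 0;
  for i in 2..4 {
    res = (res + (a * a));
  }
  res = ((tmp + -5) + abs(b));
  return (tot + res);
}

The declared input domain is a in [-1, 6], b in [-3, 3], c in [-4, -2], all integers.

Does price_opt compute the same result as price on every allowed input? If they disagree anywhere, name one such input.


a=-1, b=3, c=-4 yields -4 from price but -8 from price_opt.
verdict: not equivalent; witness: a=-1, b=3, c=-4


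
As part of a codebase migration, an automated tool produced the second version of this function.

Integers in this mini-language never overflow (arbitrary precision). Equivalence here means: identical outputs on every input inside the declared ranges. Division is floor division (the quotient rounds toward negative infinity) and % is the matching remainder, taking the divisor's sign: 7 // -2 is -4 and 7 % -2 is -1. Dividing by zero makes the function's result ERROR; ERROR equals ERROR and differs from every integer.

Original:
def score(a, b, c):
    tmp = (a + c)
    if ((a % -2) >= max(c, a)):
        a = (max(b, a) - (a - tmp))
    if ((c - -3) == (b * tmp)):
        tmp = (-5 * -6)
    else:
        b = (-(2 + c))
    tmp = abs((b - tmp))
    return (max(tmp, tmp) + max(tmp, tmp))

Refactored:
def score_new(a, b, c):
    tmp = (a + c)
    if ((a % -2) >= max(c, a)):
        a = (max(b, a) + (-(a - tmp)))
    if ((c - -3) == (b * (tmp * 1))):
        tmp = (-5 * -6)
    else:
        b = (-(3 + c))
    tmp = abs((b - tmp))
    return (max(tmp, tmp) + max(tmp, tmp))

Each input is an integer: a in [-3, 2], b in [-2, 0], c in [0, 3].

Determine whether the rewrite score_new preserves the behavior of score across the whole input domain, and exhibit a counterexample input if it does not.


Evaluate both at a=-3, b=-2, c=0.
score: tmp := -3 | ((a % -2) >= max(c, a)): false | ((c - -3) == (b * tmp)): false | b := -2 | tmp := 1 | result 2
score_new: tmp := -3 | ((a % -2) >= max(c, a)): false | ((c - -3) == (b * (tmp * 1))): false | b := -3 | tmp := 0 | result 0
2 against 0: the behavior changed.
verdict: not equivalent; witness: a=-3, b=-2, c=0


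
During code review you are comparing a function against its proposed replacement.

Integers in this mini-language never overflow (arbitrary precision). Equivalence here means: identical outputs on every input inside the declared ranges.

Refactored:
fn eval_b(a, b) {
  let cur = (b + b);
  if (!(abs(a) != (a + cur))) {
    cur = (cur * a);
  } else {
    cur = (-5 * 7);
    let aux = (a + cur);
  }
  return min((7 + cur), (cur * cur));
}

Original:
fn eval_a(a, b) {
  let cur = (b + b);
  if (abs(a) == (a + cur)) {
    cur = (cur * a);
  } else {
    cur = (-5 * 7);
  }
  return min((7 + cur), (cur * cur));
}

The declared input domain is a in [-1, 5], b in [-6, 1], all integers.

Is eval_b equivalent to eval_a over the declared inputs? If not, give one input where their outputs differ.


This is a faithful refactor — arithmetic usage differs; statement counts differ; boolean connective usage differs; local variable names differ; comparison usage differs, but the computed results match everywhere.
As a probe, take a=-1, b=0: eval_a runs cur := 0 | (abs(a) == (a + cur)): false | cur := -35 | result -28; eval_b runs cur := 0 | (!(abs(a) != (a + cur))): false | cur := -35 | aux := -36 | result -28; both end at -28.
An exhaustive pass over the 56 declared inputs shows identical outputs.
verdict: equivalent


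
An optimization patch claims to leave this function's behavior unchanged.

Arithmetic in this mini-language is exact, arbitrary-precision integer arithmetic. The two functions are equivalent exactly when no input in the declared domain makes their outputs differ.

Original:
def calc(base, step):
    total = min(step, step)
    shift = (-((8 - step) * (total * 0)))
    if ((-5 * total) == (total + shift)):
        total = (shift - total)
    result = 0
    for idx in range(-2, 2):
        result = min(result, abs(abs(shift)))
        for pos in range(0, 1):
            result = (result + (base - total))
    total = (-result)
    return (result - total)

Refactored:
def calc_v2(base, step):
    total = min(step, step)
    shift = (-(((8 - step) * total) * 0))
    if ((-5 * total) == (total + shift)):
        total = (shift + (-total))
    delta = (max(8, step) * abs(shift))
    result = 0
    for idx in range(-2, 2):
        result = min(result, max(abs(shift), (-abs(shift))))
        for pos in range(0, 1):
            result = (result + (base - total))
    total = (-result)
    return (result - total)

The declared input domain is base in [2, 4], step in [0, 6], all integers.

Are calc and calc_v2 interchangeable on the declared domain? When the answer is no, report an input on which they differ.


The two versions differ — the changes include statement counts differ; and arithmetic usage differs; and min/max/abs usage differs; and local variable names differ; and constant usage differs.
As a probe, take base=4, step=3: calc runs total becomes 3; next shift becomes 0; next ((-5 * total) == (total + shift)) evaluates to false; next result becomes 0; next at idx=-2:; next result becomes 0; next at pos=0:; next result becomes 1; next at idx=-1:; next result becomes 0; next at pos=0:; next result becomes 1; next at idx=0:; next result becomes 0; next at pos=0:; next result becomes 1; next at idx=1:; next result becomes 0; next at pos=0:; next result becomes 1; next total becomes -1; next final value 2; calc_v2 runs total becomes 3; next shift becomes 0; next ((-5 * total) == (total + shift)) evaluates to false; next delta becomes 0; next result becomes 0; next at idx=-2:; next result becomes 0; next at pos=0:; next result becomes 1; next at idx=-1:; next result becomes 0; next at pos=0:; next result becomes 1; next at idx=0:; next result becomes 0; next at pos=0:; next result becomes 1; next at idx=1:; next result becomes 0; next at pos=0:; next result becomes 1; next total becomes -1; next final value 2; both end at 2.
Checked all 21 inputs in the declared domain: the outputs agree on every one.
verdict: equivalent


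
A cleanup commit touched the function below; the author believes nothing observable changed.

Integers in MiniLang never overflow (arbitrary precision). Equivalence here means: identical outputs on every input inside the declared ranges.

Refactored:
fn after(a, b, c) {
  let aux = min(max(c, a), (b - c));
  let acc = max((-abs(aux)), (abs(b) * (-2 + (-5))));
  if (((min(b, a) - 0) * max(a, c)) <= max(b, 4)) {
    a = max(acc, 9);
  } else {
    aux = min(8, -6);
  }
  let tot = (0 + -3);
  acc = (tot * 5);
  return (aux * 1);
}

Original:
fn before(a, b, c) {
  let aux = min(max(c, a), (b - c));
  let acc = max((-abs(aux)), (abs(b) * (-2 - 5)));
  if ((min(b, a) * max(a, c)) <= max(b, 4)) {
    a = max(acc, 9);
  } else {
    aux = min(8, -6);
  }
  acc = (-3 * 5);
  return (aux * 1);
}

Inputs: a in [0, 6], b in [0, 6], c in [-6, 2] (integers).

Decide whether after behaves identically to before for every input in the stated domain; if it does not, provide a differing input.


The two versions differ — the changes include local variable names differ, statement counts differ, constant usage differs, arithmetic usage differs.
Tracing a=3, b=2, c=-3: before: aux becomes 3; next acc becomes -3; next ((min(b, a) * max(a, c)) <= max(b, 4)) evaluates to false; next aux becomes -6; next acc becomes -15; next final value -6 | after: aux becomes 3; next acc becomes -3; next (((min(b, a) - 0) * max(a, c)) <= max(b, 4)) evaluates to false; next aux becomes -6; next tot becomes -3; next acc becomes -15; next final value -6 — matching result -6.
Checked all 441 inputs in the declared domain: the outputs agree on every one.
verdict: equivalent


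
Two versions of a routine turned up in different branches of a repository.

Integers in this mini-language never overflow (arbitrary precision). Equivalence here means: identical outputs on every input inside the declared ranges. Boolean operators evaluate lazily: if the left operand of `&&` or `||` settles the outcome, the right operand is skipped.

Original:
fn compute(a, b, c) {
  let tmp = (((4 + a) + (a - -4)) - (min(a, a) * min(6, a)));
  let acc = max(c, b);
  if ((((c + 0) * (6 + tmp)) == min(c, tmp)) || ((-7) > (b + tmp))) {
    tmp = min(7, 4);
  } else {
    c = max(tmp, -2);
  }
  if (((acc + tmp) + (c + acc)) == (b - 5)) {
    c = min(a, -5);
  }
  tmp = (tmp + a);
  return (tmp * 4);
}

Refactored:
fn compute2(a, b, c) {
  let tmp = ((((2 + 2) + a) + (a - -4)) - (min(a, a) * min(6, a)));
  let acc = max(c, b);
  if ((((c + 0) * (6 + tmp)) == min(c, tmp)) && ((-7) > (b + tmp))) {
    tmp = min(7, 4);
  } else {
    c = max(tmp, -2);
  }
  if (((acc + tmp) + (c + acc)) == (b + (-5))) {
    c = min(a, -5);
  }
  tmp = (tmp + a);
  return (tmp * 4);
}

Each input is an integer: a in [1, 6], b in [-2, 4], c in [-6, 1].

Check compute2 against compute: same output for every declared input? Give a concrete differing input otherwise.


These are not equivalent — on a=1, b=-2, c=0 the outputs split (20 vs 40).
compute: tmp=9, then acc=0, then ((((c + 0) * (6 + tmp)) == min(c, tmp)) || ((-7) > (b + tmp))) is true, then tmp=4, then (((acc + tmp) + (c + acc)) == (b - 5)) is false, then tmp=5, then returns 20
compute2: tmp=9, then acc=0, then ((((c + 0) * (6 + tmp)) == min(c, tmp)) && ((-7) > (b + tmp))) is false, then c=9, then (((acc + tmp) + (c + acc)) == (b + (-5))) is false, then tmp=10, then returns 40
verdict: not equivalent; witness: a=1, b=-2, c=0


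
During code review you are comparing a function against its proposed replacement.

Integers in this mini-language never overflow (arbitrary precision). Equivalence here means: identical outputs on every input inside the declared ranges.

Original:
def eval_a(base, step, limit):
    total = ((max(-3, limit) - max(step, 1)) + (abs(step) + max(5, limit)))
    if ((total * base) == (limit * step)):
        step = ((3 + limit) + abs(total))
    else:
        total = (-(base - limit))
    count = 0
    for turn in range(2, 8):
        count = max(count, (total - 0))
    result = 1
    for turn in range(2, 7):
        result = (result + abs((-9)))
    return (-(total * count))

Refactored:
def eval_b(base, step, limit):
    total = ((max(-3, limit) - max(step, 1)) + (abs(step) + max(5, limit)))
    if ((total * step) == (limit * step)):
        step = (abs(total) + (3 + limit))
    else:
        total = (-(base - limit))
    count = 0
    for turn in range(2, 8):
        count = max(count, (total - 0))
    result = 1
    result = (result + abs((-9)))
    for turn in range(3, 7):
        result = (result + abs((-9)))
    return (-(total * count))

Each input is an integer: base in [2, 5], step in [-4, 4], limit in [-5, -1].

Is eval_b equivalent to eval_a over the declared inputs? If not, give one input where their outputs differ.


The rewrite breaks on base=2, step=-2, limit=-3, where the results are -9 and 0.
eval_a: total = 3; ((total * base) == (limit * step)) -> true; step = 3; count = 0; [turn=2]; count = 3; [turn=3]; count = 3; [turn=4]; count = 3; [turn=5]; count = 3; [turn=6]; count = 3; [turn=7]; count = 3; result = 1; [turn=2]; result = 10; [turn=3]; result = 19; [turn=4]; result = 28; [turn=5]; result = 37; [turn=6]; result = 46; return -9
eval_b: total = 3; ((total * step) == (limit * step)) -> false; total = -5; count = 0; [turn=2]; count = 0; [turn=3]; count = 0; [turn=4]; count = 0; [turn=5]; count = 0; [turn=6]; count = 0; [turn=7]; count = 0; result = 1; result = 10; [turn=3]; result = 19; [turn=4]; result = 28; [turn=5]; result = 37; [turn=6]; result = 46; return 0
verdict: not equivalent; witness: base=2, step=-2, limit=-3


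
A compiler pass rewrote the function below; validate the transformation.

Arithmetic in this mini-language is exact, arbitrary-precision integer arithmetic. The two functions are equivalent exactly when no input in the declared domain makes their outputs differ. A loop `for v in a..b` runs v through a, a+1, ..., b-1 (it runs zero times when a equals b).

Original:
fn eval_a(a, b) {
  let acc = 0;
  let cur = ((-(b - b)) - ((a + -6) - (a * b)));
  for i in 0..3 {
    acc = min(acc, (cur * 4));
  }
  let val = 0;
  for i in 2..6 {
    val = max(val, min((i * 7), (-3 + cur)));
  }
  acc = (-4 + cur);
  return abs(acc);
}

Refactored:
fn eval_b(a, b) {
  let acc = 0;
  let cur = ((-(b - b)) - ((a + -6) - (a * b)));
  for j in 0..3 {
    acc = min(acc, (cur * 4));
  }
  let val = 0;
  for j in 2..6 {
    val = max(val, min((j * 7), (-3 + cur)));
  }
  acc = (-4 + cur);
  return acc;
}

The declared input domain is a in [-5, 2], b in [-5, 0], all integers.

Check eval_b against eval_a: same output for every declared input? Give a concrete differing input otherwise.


The rewrite breaks on a=1, b=-5, where the results are 4 and -4.
eval_a: acc becomes 0; next cur becomes 0; next at i=0:; next acc becomes 0; next at i=1:; next acc becomes 0; next at i=2:; next acc becomes 0; next val becomes 0; next at i=2:; next val becomes 0; next at i=3:; next val becomes 0; next at i=4:; next val becomes 0; next at i=5:; next val becomes 0; next acc becomes -4; next final value 4
eval_b: acc becomes 0; next cur becomes 0; next at j=0:; next acc becomes 0; next at j=1:; next acc becomes 0; next at j=2:; next acc becomes 0; next val becomes 0; next at j=2:; next val becomes 0; next at j=3:; next val becomes 0; next at j=4:; next val becomes 0; next at j=5:; next val becomes 0; next acc becomes -4; next final value -4
verdict: not equivalent; witness: a=1, b=-5


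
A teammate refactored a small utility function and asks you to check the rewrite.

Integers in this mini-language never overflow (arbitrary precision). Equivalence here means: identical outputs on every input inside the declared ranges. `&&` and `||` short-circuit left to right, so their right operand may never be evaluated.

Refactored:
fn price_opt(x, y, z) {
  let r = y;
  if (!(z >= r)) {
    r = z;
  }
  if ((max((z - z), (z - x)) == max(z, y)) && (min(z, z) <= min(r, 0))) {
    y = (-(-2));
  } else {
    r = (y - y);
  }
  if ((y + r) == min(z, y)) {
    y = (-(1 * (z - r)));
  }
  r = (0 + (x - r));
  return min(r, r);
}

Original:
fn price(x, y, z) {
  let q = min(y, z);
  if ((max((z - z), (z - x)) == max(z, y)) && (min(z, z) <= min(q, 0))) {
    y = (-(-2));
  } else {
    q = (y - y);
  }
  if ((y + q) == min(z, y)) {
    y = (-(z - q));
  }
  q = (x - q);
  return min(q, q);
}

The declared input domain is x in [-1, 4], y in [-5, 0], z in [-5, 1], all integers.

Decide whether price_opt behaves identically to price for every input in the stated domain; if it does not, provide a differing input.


The two versions differ — the changes include statement counts differ, and min/max/abs usage differs, and branching structure differs, and boolean connective usage differs, and constant usage differs, and local variable names differ, and comparison usage differs, and arithmetic usage differs.
As a probe, take x=4, y=-2, z=-3: price runs q = -3; ((max((z - z), (z - x)) == max(z, y)) && (min(z, z) <= min(q, 0))) -> false; q = 0; ((y + q) == min(z, y)) -> false; q = 4; return 4; price_opt runs r = -2; (!(z >= r)) -> true; r = -3; ((max((z - z), (z - x)) == max(z, y)) && (min(z, z) <= min(r, 0))) -> false; r = 0; ((y + r) == min(z, y)) -> false; r = 4; return 4; both end at 4.
Sweeping the whole domain (252 inputs) finds no disagreement.
verdict: equivalent
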